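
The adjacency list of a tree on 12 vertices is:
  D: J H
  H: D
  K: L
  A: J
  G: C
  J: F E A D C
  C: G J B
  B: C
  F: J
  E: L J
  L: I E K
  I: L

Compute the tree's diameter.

5

Starting from I, a farthest node is H at distance 5.
One longest path: I–L–E–J–D–H.
So the diameter is 5.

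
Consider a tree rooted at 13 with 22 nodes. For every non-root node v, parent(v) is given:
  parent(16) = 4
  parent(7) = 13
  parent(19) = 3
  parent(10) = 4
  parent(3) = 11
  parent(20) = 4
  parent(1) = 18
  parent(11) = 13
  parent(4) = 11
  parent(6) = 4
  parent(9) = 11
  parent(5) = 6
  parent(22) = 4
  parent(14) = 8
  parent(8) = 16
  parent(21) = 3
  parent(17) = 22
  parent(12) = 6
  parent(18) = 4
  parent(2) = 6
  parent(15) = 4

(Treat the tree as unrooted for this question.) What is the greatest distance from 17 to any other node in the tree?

A farthest node from 17 is 19 (7, 14, 21 also at distance 5).
The path 17-22-4-11-3-19 has 5 edges.

5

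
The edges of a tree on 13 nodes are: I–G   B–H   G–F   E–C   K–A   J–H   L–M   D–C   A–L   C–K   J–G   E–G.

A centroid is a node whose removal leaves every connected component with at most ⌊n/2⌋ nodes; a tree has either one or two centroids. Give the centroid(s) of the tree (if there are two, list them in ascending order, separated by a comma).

If E is removed the pieces have sizes 6, 6, all ≤ ⌊13/2⌋ = 6.
No neighbour of E does as well, so E is the unique centroid.

E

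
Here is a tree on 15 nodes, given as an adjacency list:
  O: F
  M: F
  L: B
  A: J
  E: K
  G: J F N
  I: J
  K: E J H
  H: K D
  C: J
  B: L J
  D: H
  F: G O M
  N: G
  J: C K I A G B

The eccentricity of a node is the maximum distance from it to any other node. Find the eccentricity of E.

The node farthest from E is O (M also at distance 5), via E–K–J–G–F–O — 5 edges.

5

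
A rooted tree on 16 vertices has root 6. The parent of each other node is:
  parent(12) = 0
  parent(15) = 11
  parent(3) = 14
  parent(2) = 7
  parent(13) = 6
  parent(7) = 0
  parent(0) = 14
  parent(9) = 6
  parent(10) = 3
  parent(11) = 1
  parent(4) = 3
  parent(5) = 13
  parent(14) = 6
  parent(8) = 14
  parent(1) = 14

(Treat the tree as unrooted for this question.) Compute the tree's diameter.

A longest path is 5 - 13 - 6 - 14 - 0 - 7 - 2, with 6 edges.

6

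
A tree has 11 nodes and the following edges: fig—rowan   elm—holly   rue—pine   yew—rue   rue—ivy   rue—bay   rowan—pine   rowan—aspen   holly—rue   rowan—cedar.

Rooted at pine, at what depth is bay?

pine – rue – bay — 2 edges.

2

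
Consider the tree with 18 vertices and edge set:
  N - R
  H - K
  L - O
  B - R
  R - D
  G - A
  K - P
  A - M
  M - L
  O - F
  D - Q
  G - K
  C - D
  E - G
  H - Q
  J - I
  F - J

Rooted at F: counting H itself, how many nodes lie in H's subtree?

7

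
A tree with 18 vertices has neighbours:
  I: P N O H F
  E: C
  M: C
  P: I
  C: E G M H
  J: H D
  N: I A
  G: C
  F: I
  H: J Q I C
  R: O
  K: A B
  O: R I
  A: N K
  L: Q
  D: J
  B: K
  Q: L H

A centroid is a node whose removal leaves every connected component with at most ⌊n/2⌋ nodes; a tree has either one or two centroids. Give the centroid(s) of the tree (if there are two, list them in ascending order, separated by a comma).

Delete H: the remaining components have sizes 9, 4, 2, 2. Max 9 ≤ 9, so H is a centroid.
I is adjacent to H and is also a centroid (the largest component after removing it is likewise 9).

H, I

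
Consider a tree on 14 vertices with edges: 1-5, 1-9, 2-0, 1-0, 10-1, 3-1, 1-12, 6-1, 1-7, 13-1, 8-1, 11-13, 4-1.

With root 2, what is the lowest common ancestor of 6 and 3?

Path 6→root: 6 1 0 2; path 3→root: 3 1 0 2.
First common node: 1.

1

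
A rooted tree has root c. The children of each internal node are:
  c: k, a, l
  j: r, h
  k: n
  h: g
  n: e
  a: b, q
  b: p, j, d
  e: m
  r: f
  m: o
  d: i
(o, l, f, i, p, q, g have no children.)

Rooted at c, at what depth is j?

3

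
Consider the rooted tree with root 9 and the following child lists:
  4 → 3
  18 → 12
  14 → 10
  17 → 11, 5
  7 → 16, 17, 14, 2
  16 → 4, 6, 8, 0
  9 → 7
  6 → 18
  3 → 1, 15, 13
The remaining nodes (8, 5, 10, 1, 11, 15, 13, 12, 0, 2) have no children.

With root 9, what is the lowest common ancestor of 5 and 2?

7

Path 5→root: 5 17 7 9; path 2→root: 2 7 9.
First common node: 7.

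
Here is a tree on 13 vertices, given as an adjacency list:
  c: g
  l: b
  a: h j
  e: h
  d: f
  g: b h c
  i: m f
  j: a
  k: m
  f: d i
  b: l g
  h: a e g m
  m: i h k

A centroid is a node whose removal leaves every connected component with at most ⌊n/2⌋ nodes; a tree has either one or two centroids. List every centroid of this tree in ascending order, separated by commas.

h

Delete h: the remaining components have sizes 5, 4, 2, 1. Max 5 ≤ 6, so h is a centroid.
Every other node leaves some component of size > 6, so the centroid is unique.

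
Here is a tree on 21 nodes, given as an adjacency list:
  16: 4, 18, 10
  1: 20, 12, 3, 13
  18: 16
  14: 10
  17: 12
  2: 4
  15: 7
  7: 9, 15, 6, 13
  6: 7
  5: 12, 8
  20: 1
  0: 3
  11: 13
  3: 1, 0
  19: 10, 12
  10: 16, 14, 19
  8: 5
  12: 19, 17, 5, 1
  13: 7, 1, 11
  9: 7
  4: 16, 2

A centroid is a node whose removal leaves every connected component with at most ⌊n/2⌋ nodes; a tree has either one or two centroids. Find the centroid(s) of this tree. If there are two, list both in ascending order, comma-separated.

12

Removing 12 splits the tree into components of sizes 10, 7, 2, 1; the largest is 10 ≤ ⌊21/2⌋ = 10.
No neighbour of 12 does as well, so 12 is the unique centroid.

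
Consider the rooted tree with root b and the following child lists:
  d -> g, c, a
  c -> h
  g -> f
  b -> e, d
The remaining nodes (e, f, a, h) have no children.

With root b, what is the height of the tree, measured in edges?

The longest root-to-leaf path is b → d → c → h (3 edges).

3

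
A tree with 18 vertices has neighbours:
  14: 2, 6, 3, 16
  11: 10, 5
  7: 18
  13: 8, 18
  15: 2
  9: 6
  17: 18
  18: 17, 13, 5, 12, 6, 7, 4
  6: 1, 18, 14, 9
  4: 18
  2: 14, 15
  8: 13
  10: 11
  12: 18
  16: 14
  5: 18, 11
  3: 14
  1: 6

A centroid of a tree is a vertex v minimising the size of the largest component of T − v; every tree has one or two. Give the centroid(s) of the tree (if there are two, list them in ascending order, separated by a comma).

If 18 is removed the pieces have sizes 8, 3, 2, 1, 1, 1, 1, all ≤ ⌊18/2⌋ = 9.
No neighbour of 18 does as well, so 18 is the unique centroid.

18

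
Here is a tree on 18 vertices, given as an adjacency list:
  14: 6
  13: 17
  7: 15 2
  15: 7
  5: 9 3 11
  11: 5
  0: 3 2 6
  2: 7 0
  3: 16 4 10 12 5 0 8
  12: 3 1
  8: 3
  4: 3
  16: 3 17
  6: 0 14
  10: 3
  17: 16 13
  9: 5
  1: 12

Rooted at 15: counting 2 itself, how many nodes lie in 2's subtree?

Descendants of 2 (including itself): 2, 0, 3, 6, 5, 10, 4, 8, 16, 12, 14, 9, 11, 17, 1, 13. That's 16.

16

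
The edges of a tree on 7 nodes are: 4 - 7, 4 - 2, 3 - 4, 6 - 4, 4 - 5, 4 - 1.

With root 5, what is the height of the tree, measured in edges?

The longest root-to-leaf path is 5 – 4 – 7 (2 edges).

2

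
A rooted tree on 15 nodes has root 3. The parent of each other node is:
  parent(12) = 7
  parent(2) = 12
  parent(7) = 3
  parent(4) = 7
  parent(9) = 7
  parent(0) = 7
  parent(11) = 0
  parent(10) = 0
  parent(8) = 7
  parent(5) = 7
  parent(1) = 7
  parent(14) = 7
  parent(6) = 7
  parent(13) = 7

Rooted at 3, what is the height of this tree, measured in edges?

A deepest node is 2, reached by 3-7-12-2.
That path has 3 edges, so the height is 3.

3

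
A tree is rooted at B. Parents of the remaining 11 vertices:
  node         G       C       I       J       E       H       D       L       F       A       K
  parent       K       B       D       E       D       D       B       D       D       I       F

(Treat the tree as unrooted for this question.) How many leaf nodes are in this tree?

6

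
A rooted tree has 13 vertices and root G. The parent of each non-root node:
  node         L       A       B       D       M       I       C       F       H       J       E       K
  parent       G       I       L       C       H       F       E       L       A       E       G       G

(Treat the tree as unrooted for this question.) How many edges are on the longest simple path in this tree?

9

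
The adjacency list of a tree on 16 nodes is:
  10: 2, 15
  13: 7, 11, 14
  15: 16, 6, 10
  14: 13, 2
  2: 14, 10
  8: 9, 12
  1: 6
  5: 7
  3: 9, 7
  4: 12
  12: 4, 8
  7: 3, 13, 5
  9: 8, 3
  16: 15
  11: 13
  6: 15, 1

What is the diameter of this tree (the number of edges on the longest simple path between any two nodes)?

BFS from 1 reaches 4 last, at distance 12; BFS from 4 confirms no node is farther.
Path: 1 – 6 – 15 – 10 – 2 – 14 – 13 – 7 – 3 – 9 – 8 – 12 – 4.

12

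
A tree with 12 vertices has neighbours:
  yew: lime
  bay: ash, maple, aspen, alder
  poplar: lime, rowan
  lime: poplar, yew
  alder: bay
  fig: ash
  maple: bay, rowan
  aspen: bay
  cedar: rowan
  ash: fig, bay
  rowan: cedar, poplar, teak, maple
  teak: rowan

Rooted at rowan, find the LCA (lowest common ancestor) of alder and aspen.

alder's ancestor chain is alder, bay, maple, rowan and aspen's is aspen, bay, maple, rowan; they first meet at bay.

bay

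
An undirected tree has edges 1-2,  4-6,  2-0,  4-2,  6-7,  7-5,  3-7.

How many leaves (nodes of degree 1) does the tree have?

Degree-1 nodes: 0, 1, 3, 5 — 4 of them.

4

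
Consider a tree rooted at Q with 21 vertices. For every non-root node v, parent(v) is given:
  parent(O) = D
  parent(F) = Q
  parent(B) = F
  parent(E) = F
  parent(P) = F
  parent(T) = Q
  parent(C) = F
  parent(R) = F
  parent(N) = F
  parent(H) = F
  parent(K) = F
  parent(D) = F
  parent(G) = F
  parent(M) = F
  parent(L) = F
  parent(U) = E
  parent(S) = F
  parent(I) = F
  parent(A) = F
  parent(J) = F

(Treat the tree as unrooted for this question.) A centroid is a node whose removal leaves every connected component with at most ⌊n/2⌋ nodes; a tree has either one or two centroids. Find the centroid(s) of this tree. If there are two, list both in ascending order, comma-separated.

Delete F: the remaining components have sizes 2, 2, 2, 1, 1, 1, 1, 1, 1, 1, 1, 1, 1, 1, 1, 1, 1. Max 2 ≤ 10, so F is a centroid.
Every other node leaves some component of size > 10, so the centroid is unique.

F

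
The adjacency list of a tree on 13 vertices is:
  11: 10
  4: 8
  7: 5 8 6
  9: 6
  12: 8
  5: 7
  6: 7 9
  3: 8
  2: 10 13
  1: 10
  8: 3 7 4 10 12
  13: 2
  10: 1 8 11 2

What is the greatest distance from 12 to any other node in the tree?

A farthest node from 12 is 9 (13 also at distance 4).
The path 12–8–7–6–9 has 4 edges.

4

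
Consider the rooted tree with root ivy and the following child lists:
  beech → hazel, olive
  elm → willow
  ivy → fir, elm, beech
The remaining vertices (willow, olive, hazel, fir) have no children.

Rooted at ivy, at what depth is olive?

2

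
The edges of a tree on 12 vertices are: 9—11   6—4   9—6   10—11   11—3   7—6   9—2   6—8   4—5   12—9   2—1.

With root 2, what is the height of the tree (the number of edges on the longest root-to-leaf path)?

4

5 sits deepest: 2 – 9 – 6 – 4 – 5 — 4 edges from the root.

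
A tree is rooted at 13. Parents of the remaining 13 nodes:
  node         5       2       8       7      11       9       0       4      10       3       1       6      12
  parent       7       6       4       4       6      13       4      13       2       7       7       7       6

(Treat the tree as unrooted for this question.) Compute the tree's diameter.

6

BFS from 9 reaches 10 last, at distance 6; BFS from 10 confirms no node is farther.
Path: 9 – 13 – 4 – 7 – 6 – 2 – 10.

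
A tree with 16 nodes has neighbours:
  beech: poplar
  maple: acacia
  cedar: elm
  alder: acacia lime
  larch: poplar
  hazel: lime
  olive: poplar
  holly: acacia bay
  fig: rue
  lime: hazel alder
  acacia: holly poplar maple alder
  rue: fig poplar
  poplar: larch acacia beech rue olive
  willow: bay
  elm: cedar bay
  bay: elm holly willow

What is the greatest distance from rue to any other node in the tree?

A farthest node from rue is cedar.
The path rue-poplar-acacia-holly-bay-elm-cedar has 6 edges.

6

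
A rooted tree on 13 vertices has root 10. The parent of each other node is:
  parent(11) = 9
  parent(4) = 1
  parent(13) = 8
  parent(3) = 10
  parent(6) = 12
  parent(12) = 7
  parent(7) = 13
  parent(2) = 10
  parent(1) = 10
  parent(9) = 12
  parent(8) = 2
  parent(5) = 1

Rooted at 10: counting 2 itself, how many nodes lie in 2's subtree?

Descendants of 2 (including itself): 2, 8, 13, 7, 12, 6, 9, 11. That's 8.

8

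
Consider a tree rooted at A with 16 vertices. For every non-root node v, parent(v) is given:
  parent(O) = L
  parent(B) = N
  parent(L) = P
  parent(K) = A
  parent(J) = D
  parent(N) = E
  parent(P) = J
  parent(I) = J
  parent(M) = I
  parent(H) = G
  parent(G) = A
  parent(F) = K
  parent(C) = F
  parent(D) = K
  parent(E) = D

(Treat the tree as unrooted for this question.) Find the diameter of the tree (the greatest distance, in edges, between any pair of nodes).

8

Starting from O, a farthest node is H at distance 8.
One longest path: O - L - P - J - D - K - A - G - H.
So the diameter is 8.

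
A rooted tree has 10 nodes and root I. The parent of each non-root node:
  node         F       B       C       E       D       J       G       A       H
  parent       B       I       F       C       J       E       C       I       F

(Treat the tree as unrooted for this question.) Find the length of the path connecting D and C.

3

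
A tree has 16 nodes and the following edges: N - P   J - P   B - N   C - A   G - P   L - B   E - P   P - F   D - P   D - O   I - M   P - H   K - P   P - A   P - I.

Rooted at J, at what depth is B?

3

Path from J to B: J–P–N–B, which has 3 edges.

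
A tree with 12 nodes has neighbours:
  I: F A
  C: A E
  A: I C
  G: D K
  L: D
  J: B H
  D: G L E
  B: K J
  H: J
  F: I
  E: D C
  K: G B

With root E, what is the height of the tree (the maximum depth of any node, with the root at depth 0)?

6

A deepest node is H, reached by E → D → G → K → B → J → H.
That path has 6 edges, so the height is 6.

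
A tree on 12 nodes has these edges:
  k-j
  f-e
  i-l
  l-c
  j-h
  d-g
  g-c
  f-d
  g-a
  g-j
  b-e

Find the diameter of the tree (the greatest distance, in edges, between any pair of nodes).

7

A longest path is i–l–c–g–d–f–e–b, with 7 edges.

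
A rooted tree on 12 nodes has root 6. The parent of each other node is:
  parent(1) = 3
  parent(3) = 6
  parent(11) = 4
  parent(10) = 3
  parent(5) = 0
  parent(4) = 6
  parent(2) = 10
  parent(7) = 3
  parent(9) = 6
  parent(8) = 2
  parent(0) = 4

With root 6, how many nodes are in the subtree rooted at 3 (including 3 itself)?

6

The subtree rooted at 3 contains: 3, 10, 1, 7, 2, 8 — 6 nodes.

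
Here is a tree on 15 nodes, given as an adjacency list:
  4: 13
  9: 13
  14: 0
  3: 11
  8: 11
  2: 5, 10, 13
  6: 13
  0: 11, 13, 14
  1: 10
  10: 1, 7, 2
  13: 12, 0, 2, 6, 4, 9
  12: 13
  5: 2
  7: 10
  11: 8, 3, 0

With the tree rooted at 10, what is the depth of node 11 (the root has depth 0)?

10 → 2 → 13 → 0 → 11 — 4 edges.

4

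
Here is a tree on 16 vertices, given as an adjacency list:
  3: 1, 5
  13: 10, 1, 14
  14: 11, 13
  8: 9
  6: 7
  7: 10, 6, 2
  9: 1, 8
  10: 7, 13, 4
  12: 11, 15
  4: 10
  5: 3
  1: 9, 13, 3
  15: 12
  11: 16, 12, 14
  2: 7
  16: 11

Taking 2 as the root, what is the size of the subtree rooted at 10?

13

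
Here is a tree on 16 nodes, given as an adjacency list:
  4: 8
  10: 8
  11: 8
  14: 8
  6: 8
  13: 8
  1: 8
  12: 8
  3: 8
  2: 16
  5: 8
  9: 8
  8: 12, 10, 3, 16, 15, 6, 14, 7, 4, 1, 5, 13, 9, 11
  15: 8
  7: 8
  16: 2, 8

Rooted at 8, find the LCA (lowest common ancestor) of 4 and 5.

4's ancestor chain is 4, 8 and 5's is 5, 8; they first meet at 8.

8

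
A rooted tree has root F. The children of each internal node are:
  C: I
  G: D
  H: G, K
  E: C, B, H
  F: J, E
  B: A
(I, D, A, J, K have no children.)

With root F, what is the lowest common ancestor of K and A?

E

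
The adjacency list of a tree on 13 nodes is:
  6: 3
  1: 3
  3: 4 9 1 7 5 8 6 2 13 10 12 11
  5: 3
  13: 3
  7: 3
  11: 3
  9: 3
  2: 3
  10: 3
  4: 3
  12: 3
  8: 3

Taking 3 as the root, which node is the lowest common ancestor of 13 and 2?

3

Ancestors of 13 (toward the root): 13, 3.
Ancestors of 2: 2, 3.
The deepest node appearing in both lists is 3.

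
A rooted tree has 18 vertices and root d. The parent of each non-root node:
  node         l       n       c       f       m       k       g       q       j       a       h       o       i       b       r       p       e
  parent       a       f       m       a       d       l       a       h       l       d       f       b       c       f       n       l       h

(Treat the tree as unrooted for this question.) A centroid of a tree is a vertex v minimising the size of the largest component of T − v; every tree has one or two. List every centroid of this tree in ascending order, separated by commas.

a

Delete a: the remaining components have sizes 8, 4, 4, 1. Max 8 ≤ 9, so a is a centroid.
No neighbour of a does as well, so a is the unique centroid.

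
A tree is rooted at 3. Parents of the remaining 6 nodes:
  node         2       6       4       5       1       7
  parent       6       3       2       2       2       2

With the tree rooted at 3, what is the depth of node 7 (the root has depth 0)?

3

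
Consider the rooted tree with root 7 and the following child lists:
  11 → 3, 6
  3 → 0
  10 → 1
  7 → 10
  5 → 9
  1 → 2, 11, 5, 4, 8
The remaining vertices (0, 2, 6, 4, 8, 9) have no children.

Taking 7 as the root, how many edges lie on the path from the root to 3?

4

7 → 10 → 1 → 11 → 3 — 4 edges.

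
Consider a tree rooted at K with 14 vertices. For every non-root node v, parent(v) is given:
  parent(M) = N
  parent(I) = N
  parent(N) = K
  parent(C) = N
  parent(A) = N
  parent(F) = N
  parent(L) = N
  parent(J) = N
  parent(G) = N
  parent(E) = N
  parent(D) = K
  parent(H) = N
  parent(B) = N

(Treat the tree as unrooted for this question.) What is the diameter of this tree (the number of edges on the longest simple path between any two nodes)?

3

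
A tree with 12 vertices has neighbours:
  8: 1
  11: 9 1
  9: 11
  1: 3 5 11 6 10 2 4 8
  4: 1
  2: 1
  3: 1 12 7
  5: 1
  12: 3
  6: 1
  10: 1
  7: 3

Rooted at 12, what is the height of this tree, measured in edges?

The longest root-to-leaf path is 12 – 3 – 1 – 11 – 9 (4 edges).

4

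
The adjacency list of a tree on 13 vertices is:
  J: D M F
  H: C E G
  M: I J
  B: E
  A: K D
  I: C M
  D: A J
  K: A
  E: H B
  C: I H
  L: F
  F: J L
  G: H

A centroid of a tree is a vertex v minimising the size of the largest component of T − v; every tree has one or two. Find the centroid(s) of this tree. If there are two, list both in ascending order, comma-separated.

M

Removing M splits the tree into components of sizes 6, 6; the largest is 6 ≤ ⌊13/2⌋ = 6.
No neighbour of M does as well, so M is the unique centroid.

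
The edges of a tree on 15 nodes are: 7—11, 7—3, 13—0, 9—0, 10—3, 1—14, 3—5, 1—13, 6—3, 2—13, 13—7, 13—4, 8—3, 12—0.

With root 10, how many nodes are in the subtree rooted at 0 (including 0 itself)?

0's subtree: {0, 12, 9}, size 3.

3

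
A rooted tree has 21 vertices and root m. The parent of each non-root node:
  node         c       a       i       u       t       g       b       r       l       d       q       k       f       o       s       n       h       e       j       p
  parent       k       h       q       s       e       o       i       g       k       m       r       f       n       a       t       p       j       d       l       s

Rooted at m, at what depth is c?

Path from m to c: m–d–e–t–s–p–n–f–k–c, which has 9 edges.

9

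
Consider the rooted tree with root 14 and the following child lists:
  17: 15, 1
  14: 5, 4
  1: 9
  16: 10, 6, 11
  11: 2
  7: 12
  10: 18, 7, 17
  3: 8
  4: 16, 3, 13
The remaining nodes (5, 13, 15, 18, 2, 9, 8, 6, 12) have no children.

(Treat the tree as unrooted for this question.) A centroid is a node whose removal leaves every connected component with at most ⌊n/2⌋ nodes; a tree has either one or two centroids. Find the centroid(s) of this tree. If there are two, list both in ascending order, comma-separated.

If 16 is removed the pieces have sizes 8, 6, 2, 1, all ≤ ⌊18/2⌋ = 9.
Every other node leaves some component of size > 9, so the centroid is unique.

16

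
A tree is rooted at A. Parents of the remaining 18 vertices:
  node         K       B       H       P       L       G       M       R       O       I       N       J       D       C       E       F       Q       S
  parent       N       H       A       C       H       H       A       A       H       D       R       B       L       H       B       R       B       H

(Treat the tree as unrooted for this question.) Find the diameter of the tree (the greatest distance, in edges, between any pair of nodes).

7

BFS from K reaches I last, at distance 7; BFS from I confirms no node is farther.
Path: K - N - R - A - H - L - D - I.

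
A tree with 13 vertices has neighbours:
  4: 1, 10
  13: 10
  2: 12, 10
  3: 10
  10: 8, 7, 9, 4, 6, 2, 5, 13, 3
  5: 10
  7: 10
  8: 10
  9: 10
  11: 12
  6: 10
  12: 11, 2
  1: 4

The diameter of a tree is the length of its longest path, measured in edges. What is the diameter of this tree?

5

Starting from 11, a farthest node is 1 at distance 5.
One longest path: 11 – 12 – 2 – 10 – 4 – 1.
So the diameter is 5.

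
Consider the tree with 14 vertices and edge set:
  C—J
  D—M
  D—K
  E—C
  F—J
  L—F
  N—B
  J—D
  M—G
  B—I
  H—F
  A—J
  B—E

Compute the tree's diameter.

7

Starting from N, a farthest node is G at distance 7.
One longest path: N - B - E - C - J - D - M - G.
So the diameter is 7.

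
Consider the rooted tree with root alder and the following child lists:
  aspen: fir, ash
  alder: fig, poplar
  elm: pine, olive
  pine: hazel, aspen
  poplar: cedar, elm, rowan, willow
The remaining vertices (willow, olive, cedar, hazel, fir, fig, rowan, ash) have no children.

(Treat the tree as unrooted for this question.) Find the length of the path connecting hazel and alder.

4

Walking from hazel: hazel - pine - elm - poplar - alder. Length 4.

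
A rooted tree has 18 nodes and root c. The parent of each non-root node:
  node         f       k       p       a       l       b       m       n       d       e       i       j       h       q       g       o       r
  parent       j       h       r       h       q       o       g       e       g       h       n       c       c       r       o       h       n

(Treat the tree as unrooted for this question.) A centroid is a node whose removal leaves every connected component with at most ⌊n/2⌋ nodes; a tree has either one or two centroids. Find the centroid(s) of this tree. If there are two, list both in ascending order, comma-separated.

Delete h: the remaining components have sizes 7, 5, 3, 1, 1. Max 7 ≤ 9, so h is a centroid.
Every other node leaves some component of size > 9, so the centroid is unique.

h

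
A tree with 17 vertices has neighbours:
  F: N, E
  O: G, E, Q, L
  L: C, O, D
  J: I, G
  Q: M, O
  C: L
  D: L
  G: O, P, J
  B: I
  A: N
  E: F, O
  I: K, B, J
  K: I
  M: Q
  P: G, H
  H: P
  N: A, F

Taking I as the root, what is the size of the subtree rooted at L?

L's subtree: {L, D, C}, size 3.

3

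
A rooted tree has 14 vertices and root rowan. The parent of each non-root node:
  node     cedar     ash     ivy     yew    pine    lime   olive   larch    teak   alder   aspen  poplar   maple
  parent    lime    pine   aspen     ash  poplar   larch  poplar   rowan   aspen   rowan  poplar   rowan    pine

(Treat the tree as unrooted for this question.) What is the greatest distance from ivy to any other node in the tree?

6

The node farthest from ivy is cedar, via ivy–aspen–poplar–rowan–larch–lime–cedar — 6 edges.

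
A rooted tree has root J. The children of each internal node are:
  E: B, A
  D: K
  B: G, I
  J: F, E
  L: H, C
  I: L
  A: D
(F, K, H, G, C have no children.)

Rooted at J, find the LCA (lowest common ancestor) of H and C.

L

H's ancestor chain is H, L, I, B, E, J and C's is C, L, I, B, E, J; they first meet at L.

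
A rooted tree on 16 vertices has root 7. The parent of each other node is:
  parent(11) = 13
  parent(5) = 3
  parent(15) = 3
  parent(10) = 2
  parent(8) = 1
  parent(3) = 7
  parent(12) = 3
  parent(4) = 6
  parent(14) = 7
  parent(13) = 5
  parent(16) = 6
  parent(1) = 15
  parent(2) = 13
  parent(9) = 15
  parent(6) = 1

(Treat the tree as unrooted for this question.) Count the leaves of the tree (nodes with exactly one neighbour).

8

The leaves are 4, 8, 9, 10, 11, 12, 14, 16.
That is 8 leaves.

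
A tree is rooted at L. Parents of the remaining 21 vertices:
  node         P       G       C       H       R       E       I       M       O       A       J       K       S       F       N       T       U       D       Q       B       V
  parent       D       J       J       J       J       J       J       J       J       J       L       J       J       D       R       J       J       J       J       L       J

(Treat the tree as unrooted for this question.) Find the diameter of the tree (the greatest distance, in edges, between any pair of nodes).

A longest path is F – D – J – R – N, with 4 edges.

4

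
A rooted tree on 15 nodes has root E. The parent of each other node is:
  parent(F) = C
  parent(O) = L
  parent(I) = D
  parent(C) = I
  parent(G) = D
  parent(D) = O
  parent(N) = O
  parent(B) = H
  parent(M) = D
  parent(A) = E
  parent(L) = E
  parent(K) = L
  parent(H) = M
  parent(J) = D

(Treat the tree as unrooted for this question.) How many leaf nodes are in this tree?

Exactly 7 nodes have a single neighbour: A, B, F, G, J, K, N.

7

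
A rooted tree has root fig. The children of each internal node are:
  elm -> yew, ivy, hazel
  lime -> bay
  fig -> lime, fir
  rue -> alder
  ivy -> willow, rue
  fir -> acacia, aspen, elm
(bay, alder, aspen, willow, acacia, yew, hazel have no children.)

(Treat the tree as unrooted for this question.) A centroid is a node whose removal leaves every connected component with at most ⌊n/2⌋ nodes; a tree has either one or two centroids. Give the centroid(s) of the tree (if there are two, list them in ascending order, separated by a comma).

Removing elm splits the tree into components of sizes 6, 4, 1, 1; the largest is 6 ≤ ⌊13/2⌋ = 6.
No neighbour of elm does as well, so elm is the unique centroid.

elm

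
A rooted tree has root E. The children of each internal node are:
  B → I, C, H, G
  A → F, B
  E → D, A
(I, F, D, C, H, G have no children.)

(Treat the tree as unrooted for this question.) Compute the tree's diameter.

BFS from D reaches H last, at distance 4; BFS from H confirms no node is farther.
Path: D-E-A-B-H.

4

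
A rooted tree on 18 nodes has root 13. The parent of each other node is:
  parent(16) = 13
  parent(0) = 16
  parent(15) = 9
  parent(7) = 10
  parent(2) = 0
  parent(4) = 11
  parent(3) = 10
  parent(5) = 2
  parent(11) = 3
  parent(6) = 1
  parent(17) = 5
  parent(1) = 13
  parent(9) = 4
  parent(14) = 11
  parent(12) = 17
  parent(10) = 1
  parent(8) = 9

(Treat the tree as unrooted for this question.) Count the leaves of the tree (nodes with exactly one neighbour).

The leaves are 6, 7, 8, 12, 14, 15.
That is 6 leaves.

6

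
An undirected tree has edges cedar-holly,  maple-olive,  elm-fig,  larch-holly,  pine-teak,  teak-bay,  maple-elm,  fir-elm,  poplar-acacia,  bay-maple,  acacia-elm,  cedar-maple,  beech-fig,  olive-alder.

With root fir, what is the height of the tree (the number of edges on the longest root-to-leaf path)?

5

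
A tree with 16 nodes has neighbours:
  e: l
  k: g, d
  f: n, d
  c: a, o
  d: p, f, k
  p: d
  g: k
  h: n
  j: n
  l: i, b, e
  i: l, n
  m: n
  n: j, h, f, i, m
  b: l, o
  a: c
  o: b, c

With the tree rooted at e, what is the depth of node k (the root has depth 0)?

Climbing from k to the root: k–d–f–n–i–l–e. That's 6 steps.

6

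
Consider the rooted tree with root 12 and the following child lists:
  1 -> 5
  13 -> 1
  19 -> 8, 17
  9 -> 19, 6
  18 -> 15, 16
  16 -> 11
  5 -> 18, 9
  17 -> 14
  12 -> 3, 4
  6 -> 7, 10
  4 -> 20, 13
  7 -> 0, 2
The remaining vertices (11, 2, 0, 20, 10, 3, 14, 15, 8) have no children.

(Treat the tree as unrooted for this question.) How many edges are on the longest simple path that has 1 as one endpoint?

The node farthest from 1 is 2 (14, 0 also at distance 5), via 1–5–9–6–7–2 — 5 edges.

5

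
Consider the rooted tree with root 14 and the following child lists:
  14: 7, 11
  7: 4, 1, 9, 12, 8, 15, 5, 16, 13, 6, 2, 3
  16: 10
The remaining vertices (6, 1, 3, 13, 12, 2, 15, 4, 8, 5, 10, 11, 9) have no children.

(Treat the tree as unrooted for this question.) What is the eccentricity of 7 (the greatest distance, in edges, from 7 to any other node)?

Distances from 7 peak at 2, attained at 11 (10 also at distance 2).
7–14–11

2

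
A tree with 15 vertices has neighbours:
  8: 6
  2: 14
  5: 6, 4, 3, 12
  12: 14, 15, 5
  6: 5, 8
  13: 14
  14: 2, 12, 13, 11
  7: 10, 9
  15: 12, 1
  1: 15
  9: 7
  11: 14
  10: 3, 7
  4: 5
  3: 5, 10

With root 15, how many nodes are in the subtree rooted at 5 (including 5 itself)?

Descendants of 5 (including itself): 5, 3, 4, 6, 10, 8, 7, 9. That's 8.

8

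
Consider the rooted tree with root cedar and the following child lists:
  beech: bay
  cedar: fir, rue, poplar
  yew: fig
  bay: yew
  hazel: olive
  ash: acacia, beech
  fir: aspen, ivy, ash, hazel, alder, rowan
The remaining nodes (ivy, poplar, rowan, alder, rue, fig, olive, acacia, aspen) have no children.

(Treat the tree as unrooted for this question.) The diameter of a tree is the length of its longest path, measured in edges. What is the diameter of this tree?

7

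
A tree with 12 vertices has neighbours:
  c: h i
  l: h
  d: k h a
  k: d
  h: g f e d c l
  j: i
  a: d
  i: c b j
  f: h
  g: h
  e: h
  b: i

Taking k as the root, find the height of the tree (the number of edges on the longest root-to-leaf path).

b sits deepest: k → d → h → c → i → b — 5 edges from the root.

5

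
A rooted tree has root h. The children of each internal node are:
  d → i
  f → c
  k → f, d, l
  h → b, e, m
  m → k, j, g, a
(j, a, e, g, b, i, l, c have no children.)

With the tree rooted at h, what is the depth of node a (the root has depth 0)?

2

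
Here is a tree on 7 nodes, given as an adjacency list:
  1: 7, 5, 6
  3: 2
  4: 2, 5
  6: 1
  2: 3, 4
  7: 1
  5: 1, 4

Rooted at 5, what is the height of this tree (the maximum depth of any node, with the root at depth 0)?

3

The longest root-to-leaf path is 5–4–2–3 (3 edges).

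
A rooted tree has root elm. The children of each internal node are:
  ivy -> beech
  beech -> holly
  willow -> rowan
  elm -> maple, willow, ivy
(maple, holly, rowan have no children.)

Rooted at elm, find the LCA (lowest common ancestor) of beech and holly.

beech's ancestor chain is beech, ivy, elm and holly's is holly, beech, ivy, elm; they first meet at beech.

beech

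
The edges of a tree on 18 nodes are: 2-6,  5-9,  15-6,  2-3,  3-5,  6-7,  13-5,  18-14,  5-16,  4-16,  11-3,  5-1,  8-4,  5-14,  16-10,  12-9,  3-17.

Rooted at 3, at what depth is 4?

3 – 5 – 16 – 4 — 3 edges.

3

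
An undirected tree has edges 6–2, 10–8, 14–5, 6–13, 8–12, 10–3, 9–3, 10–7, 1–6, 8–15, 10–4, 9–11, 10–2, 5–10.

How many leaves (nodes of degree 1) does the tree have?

The leaves are 1, 4, 7, 11, 12, 13, 14, 15.
That is 8 leaves.

8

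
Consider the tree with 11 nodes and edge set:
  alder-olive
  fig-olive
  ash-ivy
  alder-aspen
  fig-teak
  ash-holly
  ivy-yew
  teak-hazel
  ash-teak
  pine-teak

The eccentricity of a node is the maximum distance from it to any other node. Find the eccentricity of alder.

6

Distances from alder peak at 6, attained at yew.
alder-olive-fig-teak-ash-ivy-yew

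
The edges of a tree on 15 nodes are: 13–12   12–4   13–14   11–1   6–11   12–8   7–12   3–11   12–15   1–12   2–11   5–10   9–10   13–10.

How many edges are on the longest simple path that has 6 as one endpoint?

A farthest node from 6 is 5 (9 also at distance 6).
The path 6 – 11 – 1 – 12 – 13 – 10 – 5 has 6 edges.

6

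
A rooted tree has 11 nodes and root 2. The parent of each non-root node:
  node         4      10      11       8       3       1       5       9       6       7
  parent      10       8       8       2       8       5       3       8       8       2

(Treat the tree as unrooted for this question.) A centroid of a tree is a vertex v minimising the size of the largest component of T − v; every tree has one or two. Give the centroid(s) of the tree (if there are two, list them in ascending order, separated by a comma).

Removing 8 splits the tree into components of sizes 3, 2, 2, 1, 1, 1; the largest is 3 ≤ ⌊11/2⌋ = 5.
Every other node leaves some component of size > 5, so the centroid is unique.

8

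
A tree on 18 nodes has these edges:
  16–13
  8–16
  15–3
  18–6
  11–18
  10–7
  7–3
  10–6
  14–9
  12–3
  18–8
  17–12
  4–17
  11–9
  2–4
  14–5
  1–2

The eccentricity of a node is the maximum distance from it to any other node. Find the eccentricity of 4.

Distances from 4 peak at 11, attained at 5.
4 – 17 – 12 – 3 – 7 – 10 – 6 – 18 – 11 – 9 – 14 – 5

11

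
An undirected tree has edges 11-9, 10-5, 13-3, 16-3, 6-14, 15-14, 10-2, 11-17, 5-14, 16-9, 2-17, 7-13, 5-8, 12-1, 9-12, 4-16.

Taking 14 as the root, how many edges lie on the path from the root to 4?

8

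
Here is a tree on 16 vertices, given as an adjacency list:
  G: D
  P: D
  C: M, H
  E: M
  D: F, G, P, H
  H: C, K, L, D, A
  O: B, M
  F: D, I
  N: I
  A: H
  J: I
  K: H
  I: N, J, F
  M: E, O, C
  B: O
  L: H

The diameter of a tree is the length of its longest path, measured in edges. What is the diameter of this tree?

Starting from B, a farthest node is N at distance 8.
One longest path: B - O - M - C - H - D - F - I - N.
So the diameter is 8.

8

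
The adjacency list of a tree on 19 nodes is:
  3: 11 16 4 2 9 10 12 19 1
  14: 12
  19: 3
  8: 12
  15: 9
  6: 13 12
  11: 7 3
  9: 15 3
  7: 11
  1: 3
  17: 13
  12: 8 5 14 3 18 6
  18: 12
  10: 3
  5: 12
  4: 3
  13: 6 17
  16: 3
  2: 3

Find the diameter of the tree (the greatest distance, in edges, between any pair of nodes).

A longest path is 7 – 11 – 3 – 12 – 6 – 13 – 17, with 6 edges.

6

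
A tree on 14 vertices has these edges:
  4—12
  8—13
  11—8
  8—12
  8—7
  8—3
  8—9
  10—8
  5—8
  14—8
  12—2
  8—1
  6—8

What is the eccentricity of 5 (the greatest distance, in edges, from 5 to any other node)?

Distances from 5 peak at 3, attained at 4 (2 also at distance 3).
5-8-12-4

3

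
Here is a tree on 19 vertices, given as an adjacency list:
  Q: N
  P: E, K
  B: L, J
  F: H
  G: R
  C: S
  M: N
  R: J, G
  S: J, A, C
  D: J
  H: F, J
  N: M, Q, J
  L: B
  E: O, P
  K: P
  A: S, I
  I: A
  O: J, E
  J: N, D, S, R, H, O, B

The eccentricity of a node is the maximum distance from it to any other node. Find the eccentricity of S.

Distances from S peak at 5, attained at K.
S–J–O–E–P–K

5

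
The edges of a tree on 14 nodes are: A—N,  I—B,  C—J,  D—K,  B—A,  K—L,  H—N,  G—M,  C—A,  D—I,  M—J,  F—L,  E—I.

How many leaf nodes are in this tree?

The leaves are E, F, G, H.
That is 4 leaves.

4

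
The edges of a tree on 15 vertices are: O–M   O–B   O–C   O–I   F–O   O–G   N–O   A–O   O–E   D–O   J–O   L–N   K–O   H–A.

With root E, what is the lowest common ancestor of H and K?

Ancestors of H (toward the root): H, A, O, E.
Ancestors of K: K, O, E.
The deepest node appearing in both lists is O.

O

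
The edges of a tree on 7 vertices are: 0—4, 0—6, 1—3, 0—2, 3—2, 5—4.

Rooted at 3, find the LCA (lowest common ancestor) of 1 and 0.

Path 1→root: 1 3; path 0→root: 0 2 3.
First common node: 3.

3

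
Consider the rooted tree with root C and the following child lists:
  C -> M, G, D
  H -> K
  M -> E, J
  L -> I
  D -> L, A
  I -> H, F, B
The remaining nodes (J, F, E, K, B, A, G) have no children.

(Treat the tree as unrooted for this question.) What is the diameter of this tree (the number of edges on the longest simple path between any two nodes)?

BFS from K reaches J last, at distance 7; BFS from J confirms no node is farther.
Path: K–H–I–L–D–C–M–J.

7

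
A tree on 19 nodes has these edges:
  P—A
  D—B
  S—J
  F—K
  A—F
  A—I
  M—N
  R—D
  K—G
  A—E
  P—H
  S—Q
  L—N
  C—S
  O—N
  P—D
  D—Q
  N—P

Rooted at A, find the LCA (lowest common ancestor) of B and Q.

D

Path B→root: B D P A; path Q→root: Q D P A.
First common node: D.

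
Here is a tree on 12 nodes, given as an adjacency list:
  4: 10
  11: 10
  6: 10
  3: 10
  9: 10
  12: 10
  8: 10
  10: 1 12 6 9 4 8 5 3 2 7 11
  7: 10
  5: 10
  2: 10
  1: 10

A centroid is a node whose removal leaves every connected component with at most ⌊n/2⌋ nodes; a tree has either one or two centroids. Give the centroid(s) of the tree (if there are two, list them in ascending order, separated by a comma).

Delete 10: the remaining components have sizes 1, 1, 1, 1, 1, 1, 1, 1, 1, 1, 1. Max 1 ≤ 6, so 10 is a centroid.
Every other node leaves some component of size > 6, so the centroid is unique.

10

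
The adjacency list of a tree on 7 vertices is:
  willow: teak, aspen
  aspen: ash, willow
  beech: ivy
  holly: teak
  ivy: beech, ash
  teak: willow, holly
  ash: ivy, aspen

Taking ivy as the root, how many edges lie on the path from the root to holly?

5

ivy → ash → aspen → willow → teak → holly — 5 edges.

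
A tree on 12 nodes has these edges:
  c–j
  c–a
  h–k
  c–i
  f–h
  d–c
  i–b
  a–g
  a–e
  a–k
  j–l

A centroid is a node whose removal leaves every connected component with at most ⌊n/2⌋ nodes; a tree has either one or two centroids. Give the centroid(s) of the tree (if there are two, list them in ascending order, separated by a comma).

a, c

Delete a: the remaining components have sizes 6, 3, 1, 1. Max 6 ≤ 6, so a is a centroid.
c is adjacent to a and is also a centroid (the largest component after removing it is likewise 6).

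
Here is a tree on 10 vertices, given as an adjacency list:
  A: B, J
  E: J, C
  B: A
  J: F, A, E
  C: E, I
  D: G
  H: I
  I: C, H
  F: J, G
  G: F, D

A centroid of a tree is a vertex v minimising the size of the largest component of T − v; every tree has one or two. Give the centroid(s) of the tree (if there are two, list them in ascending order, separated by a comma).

J

Removing J splits the tree into components of sizes 4, 3, 2; the largest is 4 ≤ ⌊10/2⌋ = 5.
No neighbour of J does as well, so J is the unique centroid.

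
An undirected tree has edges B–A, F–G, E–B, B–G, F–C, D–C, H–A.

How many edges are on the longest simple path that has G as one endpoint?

3

Distances from G peak at 3, attained at H (D also at distance 3).
G–B–A–H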